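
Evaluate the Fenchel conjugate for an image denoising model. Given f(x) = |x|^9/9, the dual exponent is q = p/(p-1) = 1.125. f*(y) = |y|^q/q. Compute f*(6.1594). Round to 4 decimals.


The conjugate exponent q satisfies 1/p + 1/q = 1.
p = 9, so q = 9/(9 - 1) = 1.125
|y|^q = 6.1594^1.125 = 7.7309
f*(6.1594) = 7.7309 / 1.125 = 6.8719


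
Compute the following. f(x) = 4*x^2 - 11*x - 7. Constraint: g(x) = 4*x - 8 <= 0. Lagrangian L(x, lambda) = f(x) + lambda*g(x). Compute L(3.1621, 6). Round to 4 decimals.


Step 1: Evaluate f(x).
f(3.1621) = 4*3.1621^2 - 11*3.1621 - 7 = -1.7876
Step 2: Evaluate g(x).
g(3.1621) = 4*3.1621 - 8 = 4.6484
Step 3: Compute Lagrangian.
L = -1.7876 + 6*4.6484 = 26.1028


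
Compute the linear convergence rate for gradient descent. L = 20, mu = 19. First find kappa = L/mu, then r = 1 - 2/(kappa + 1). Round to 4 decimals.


Step 1: Compute the condition number.
kappa = L/mu = 20/19 = 1.0526
Step 2: Compute the convergence rate.
r = 1 - 2/(kappa + 1) = 1 - 2*mu/(L + mu) = (L - mu)/(L + mu) = 1/39 = 0.0256


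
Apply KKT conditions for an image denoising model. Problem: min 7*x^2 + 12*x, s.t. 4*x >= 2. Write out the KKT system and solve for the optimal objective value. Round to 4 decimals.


Step 1: Try lambda = 0 (constraint inactive).
x_unc = -12/(2*7) = -0.8571
Check: 4*-0.8571 = -3.4284 < 2 -- violated!
Step 2: Constraint must be active: 4*x = 2
x* = 2/4 = 0.5
lambda = (2*7*0.5 + 12)/4 = 4.75
Step 3: Compute optimal value.
f(x*) = 7*0.5^2 + 12*0.5 = 7.75


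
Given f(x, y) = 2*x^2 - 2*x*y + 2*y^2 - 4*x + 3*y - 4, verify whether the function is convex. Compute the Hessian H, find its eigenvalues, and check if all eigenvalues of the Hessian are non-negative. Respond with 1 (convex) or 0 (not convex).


The Hessian of f(x,y) = 2*x^2 - 2*x*y + 2*y^2 - 4*x + 3*y - 4 is:
H = [[4, -2], [-2, 4]]
Trace = 4 + 4 = 8
Determinant = 4*4 - (-2)^2 = 12
Discriminant = (8)^2 - 4*12 = 16.0
Eigenvalues: lambda_1 = 2.0, lambda_2 = 6.0
The function is convex.

1


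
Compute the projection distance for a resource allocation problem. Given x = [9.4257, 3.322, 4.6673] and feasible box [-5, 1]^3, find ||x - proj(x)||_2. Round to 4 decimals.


Project each component onto [-5, 1].
clip(9.4257) = 1.0, clip(3.322) = 1.0, clip(4.6673) = 1.0
Projection = [1.0, 1.0, 1.0]
Squared diffs: [70.9924, 5.3917, 13.4491]
Distance = sqrt(89.8332) = 9.478


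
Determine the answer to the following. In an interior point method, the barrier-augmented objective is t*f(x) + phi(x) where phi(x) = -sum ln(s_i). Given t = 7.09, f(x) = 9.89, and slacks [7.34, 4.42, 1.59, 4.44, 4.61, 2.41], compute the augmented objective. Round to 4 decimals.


Step 1: Compute log-barrier.
ln values: [1.9933, 1.4861, 0.4637, 1.4907, 1.5282, 0.8796]
phi = -(1.9933 + 1.4861 + 0.4637 + 1.4907 + 1.5282 + 0.8796) = -7.8417
Step 2: Compute augmented objective.
t*f(x) = 7.09*9.89 = 70.1201
Total = 70.1201 - 7.8417 = 62.2784


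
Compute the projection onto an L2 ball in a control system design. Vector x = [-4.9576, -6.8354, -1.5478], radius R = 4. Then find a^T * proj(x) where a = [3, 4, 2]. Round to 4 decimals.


Step 1: Compute ||x|| (intermediates to 6 decimals).
||x|| = sqrt((-4.9576)^2 + (-6.8354)^2 + (-1.5478)^2) = 8.584648
Step 2: Project.
Since ||x|| > R, scale = R/||x|| = 4/8.584648 = 0.465948, proj(x) = scale * x
proj(x) = [-2.309984, -3.184941, -0.721194]
Step 3: Dot product.
a^T * proj(x) = 3*(-2.309984) + 4*(-3.184941) + 2*(-0.721194) = -21.1121


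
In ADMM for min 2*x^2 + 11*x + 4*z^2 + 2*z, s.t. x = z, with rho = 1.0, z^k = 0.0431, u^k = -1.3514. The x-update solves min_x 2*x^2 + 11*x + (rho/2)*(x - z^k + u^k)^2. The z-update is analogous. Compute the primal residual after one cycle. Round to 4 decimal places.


ADMM iteration with rho = 1.0, z^k = 0.0431, u^k = -1.3514
Step 1: x-update.
Minimize 2*x^2 + 11*x + (1.0/2)*(x - 0.0431 - 1.3514)^2
FOC: (2*2 + 1.0)*x = -11 + 1.0*(0.0431 + 1.3514)
x^{k+1} = -1.9211
Step 2: z-update.
Minimize 4*z^2 + 2*z + (1.0/2)*(-1.9211 - z - 1.3514)^2
FOC: (2*4 + 1.0)*z = -2 + 1.0*(-1.9211 - 1.3514)
z^{k+1} = -0.5858
Step 3: u-update.
u^{k+1} = -1.3514 - 1.9211 + 0.5858 = -2.6867
Step 4: Primal residual = |-1.9211 + 0.5858| = 1.3353


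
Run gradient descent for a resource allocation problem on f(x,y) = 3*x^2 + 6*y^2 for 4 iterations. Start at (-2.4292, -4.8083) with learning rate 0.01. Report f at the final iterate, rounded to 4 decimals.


Gradient descent on f(x,y) = 3*x^2 + 6*y^2.
Starting point: (-2.4292, -4.8083), alpha = 0.01
Step 1: grad_x = 2*3*-2.4292 = -14.5752, grad_y = 2*6*-4.8083 = -57.6996
  x_1 = -2.4292 - 0.01*-14.5752 = -2.2834
  y_1 = -4.8083 - 0.01*-57.6996 = -4.2313
Step 2: grad_x = 2*3*-2.2834 = -13.7007, grad_y = 2*6*-4.2313 = -50.7756
  x_2 = -2.2834 - 0.01*-13.7007 = -2.1464
  y_2 = -4.2313 - 0.01*-50.7756 = -3.7235
Step 3: grad_x = 2*3*-2.1464 = -12.8786, grad_y = 2*6*-3.7235 = -44.6826
  x_3 = -2.1464 - 0.01*-12.8786 = -2.0177
  y_3 = -3.7235 - 0.01*-44.6826 = -3.2767
Step 4: grad_x = 2*3*-2.0177 = -12.1059, grad_y = 2*6*-3.2767 = -39.3207
  x_4 = -2.0177 - 0.01*-12.1059 = -1.8966
  y_4 = -3.2767 - 0.01*-39.3207 = -2.8835
f(-1.8966, -2.8835) = 3*(-1.8966)^2 + 6*(-2.8835)^2 = 60.6792


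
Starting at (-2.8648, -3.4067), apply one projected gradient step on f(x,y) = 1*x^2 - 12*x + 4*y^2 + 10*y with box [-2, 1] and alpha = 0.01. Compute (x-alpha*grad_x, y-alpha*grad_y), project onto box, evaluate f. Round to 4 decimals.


Step 1: Compute gradient at (-2.8648, -3.4067).
grad_x = 2*1*-2.8648 - 12 = -17.7296
grad_y = 2*4*-3.4067 + 10 = -17.2536
Step 2: Gradient step.
x_raw = -2.8648 - 0.01*-17.7296 = -2.6875
y_raw = -3.4067 - 0.01*-17.2536 = -3.2342
Step 3: Project onto [-2, 1].
x_proj = clip(-2.6875) = -2.0
y_proj = clip(-3.2342) = -2.0
Step 4: Evaluate f.
f(-2.0, -2.0) = 24.0


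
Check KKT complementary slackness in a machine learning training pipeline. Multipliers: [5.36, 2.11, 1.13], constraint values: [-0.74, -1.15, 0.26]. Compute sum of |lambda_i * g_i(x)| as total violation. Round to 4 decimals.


KKT complementary slackness check:
lambda_1 * g_1 = 5.36 * -0.74 = -3.9664
lambda_2 * g_2 = 2.11 * -1.15 = -2.4265
lambda_3 * g_3 = 1.13 * 0.26 = 0.2938
Total violation = 3.9664 + 2.4265 + 0.2938 = 6.6867


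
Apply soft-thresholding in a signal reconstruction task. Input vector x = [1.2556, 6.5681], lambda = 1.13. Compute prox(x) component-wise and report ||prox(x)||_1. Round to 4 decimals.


Soft-thresholding with lambda = 1.13:
prox(1.2556) = sign(1.2556)*max(|1.2556| - 1.13, 0) = 0.1256
prox(6.5681) = sign(6.5681)*max(|6.5681| - 1.13, 0) = 5.4381
prox(x) = [0.1256, 5.4381]
||prox(x)||_1 = 0.1256 + 5.4381 = 5.5637


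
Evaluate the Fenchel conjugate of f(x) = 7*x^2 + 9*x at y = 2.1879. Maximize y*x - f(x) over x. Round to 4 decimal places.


f*(y) = sup_x {y*x - a*x^2 - b*x} = sup_x {(y-b)*x - a*x^2}
FOC: (y - b) - 2a*x = 0 => x* = (y - b)/(2a)
x* = (2.1879 - 9)/(2*7) = -0.4866
f*(2.1879) = (y-b)^2/(4a) = (2.1879 - 9)^2/(4*7)
= 46.4047/28 = 1.6573


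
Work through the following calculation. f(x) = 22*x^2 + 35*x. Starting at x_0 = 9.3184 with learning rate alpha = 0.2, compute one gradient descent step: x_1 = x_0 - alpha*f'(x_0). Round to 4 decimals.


We compute the gradient at x_0 and apply the update.
f'(x) = 44*x + 35
f'(9.3184) = 44*9.3184 + 35 = 445.0096
x_1 = 9.3184 - 0.2*445.0096 = -79.6835


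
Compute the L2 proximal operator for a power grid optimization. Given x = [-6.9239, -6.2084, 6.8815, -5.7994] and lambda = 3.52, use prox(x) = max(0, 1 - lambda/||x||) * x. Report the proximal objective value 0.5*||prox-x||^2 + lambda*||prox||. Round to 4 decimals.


Step 1: Compute ||x||.
||x|| = 12.9411
Step 2: Compute scaling factor.
scale = max(0, 1 - 3.52/12.9411) = 0.728
Step 3: prox(x) = [-5.0406, -4.5197, 5.0097, -4.222]
||prox(x)|| = 9.4211
Step 4: Proximal objective.
0.5*||prox-x||^2 = 6.1952
lambda*||prox|| = 33.1623
Total = 39.3576


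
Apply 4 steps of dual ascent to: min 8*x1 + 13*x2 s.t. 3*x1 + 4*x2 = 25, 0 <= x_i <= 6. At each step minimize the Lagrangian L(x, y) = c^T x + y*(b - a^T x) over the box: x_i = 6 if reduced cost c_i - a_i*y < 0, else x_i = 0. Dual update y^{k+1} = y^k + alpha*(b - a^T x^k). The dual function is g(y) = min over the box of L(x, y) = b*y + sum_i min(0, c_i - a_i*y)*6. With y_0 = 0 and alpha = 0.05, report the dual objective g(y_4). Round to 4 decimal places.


Dual ascent for LP: min 8*x1 + 13*x2, 3*x1 + 4*x2 = 25, 0 <= x_i <= 6
Step 1: y^k = 0.0, reduced costs: (8.0, 13.0)
  x^k = (0.0, 0.0), subgradient = b - a^T x = 25.0
  y^{k+1} = 0.0 + 0.05*25.0 = 1.25
Step 2: y^k = 1.25, reduced costs: (4.25, 8.0)
  x^k = (0.0, 0.0), subgradient = b - a^T x = 25.0
  y^{k+1} = 1.25 + 0.05*25.0 = 2.5
Step 3: y^k = 2.5, reduced costs: (0.5, 3.0)
  x^k = (0.0, 0.0), subgradient = b - a^T x = 25.0
  y^{k+1} = 2.5 + 0.05*25.0 = 3.75
Step 4: y^k = 3.75, reduced costs: (-3.25, -2.0)
  x^k = (6.0, 6.0), subgradient = b - a^T x = -17.0
  y^{k+1} = 3.75 + 0.05*-17.0 = 2.9
Dual objective at y_4 = 2.9: reduced costs (-0.7, 1.4), box minimizer x = (6.0, 0.0)
g(y_4) = b*y + (c1 - a1*y)*x1 + (c2 - a2*y)*x2 = 25*2.9 + (-0.7)*6.0 + 1.4*0.0 = 72.5 - 4.2 + 0.0 = 68.3


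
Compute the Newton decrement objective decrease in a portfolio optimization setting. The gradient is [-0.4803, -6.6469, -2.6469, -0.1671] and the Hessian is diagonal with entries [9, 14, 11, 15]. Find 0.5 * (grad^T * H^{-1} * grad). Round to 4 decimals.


Step 1: H is diagonal, so H^(-1) * g = [-0.0534, -0.4748, -0.2406, -0.0111].
Step 2: g^T H^(-1) g = sum_i g_i^2 / H_ii
  = (-0.4803)^2/9 + (-6.6469)^2/14 + (-2.6469)^2/11 + (-0.1671)^2/15
  = 0.0256 + 3.1558 + 0.6369 + 0.0019 = 3.8202
Step 3: Objective decrease = 0.5 * g^T H^(-1) g = 1.9101


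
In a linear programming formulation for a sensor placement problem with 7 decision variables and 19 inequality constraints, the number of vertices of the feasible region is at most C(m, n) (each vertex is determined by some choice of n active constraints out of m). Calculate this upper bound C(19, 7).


Each vertex corresponds to some choice of n active constraints out of m, so the number of vertices is at most C(m, n) = m! / (n!(m-n)!).
m = 19, n = 7
Numerator: 19 * 18 * 17 * 16 * 15 * 14 * 13
Denominator: 7! = 5040
C(19, 7) = 50388


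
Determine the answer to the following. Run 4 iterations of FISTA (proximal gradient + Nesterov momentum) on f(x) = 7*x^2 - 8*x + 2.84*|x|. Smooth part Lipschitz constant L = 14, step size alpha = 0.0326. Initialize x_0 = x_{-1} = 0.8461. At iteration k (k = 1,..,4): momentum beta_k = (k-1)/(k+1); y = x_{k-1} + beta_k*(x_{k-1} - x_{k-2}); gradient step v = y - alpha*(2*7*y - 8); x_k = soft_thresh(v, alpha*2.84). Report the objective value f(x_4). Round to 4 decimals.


FISTA on f(x) = 7*x^2 - 8*x + 2.84*|x|
L = 14, alpha = 0.0326
Iteration 1: beta = 0.0, y = 0.8461 + 0.0*(0.8461 - 0.8461) = 0.8461
  grad(y) = 3.8454, v = y - alpha*grad = 0.7207
  prox(v) = soft_thresh(0.7207, 0.0926) = 0.6282
Iteration 2: beta = 0.3333, y = 0.6282 + 0.3333*(0.6282 - 0.8461) = 0.5555
  grad(y) = -0.2229, v = y - alpha*grad = 0.5628
  prox(v) = soft_thresh(0.5628, 0.0926) = 0.4702
Iteration 3: beta = 0.5, y = 0.4702 + 0.5*(0.4702 - 0.6282) = 0.3912
  grad(y) = -2.5231, v = y - alpha*grad = 0.4735
  prox(v) = soft_thresh(0.4735, 0.0926) = 0.3809
Iteration 4: beta = 0.6, y = 0.3809 + 0.6*(0.3809 - 0.4702) = 0.3273
  grad(y) = -3.418, v = y - alpha*grad = 0.4387
  prox(v) = soft_thresh(0.4387, 0.0926) = 0.3461
f(x_4) = 7*0.3461^2 - 8*0.3461 + 2.84*|0.3461| = -0.9474


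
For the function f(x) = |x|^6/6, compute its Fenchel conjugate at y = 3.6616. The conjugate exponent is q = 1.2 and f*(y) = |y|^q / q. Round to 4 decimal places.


The conjugate exponent q satisfies 1/p + 1/q = 1.
p = 6, so q = 6/(6 - 1) = 1.2
|y|^q = 3.6616^1.2 = 4.7468
f*(3.6616) = 4.7468 / 1.2 = 3.9557


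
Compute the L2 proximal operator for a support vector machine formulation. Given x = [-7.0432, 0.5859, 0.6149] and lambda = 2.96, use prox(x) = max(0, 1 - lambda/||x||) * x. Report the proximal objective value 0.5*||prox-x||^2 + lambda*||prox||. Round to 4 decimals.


Step 1: Compute ||x||.
||x|| = 7.0942
Step 2: Compute scaling factor.
scale = max(0, 1 - 2.96/7.0942) = 0.5828
Step 3: prox(x) = [-4.1045, 0.3414, 0.3583]
||prox(x)|| = 4.1342
Step 4: Proximal objective.
0.5*||prox-x||^2 = 4.3808
lambda*||prox|| = 12.2372
Total = 16.6181


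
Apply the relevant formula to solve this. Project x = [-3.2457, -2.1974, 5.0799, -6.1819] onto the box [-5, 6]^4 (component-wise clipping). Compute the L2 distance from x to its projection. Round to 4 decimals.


Project each component onto [-5, 6].
clip(-3.2457) = -3.2457, clip(-2.1974) = -2.1974, clip(5.0799) = 5.0799, clip(-6.1819) = -5.0
Projection = [-3.2457, -2.1974, 5.0799, -5.0]
Squared diffs: [0.0, 0.0, 0.0, 1.3969]
Distance = sqrt(1.3969) = 1.1819


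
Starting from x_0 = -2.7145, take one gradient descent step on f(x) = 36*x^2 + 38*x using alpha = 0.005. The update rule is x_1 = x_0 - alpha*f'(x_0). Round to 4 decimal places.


We compute the gradient at x_0 and apply the update.
f'(x) = 72*x + 38
f'(-2.7145) = 72*-2.7145 + 38 = -157.444
x_1 = -2.7145 - 0.005*-157.444 = -1.9273


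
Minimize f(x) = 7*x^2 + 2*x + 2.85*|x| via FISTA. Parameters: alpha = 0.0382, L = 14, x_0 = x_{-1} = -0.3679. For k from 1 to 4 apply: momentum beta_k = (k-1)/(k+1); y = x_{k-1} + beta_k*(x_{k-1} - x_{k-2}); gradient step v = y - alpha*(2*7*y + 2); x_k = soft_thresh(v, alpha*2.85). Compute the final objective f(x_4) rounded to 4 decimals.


FISTA on f(x) = 7*x^2 + 2*x + 2.85*|x|
L = 14, alpha = 0.0382
Iteration 1: beta = 0.0, y = -0.3679 + 0.0*(-0.3679 + 0.3679) = -0.3679
  grad(y) = -3.1506, v = y - alpha*grad = -0.2475
  prox(v) = soft_thresh(-0.2475, 0.1089) = -0.1387
Iteration 2: beta = 0.3333, y = -0.1387 + 0.3333*(-0.1387 + 0.3679) = -0.0623
  grad(y) = 1.1282, v = y - alpha*grad = -0.1054
  prox(v) = soft_thresh(-0.1054, 0.1089) = 0.0
Iteration 3: beta = 0.5, y = 0.0 + 0.5*(0.0 + 0.1387) = 0.0693
  grad(y) = 2.9707, v = y - alpha*grad = -0.0441
  prox(v) = soft_thresh(-0.0441, 0.1089) = 0.0
Iteration 4: beta = 0.6, y = 0.0 + 0.6*(0.0 - 0.0) = 0.0
  grad(y) = 2.0, v = y - alpha*grad = -0.0764
  prox(v) = soft_thresh(-0.0764, 0.1089) = 0.0
f(x_4) = 7*0.0^2 + 2*0.0 + 2.85*|0.0| = 0.0


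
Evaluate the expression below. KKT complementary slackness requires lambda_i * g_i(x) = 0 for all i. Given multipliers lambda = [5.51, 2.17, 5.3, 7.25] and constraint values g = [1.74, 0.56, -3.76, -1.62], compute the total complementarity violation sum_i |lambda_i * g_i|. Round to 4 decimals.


KKT complementary slackness check:
lambda_1 * g_1 = 5.51 * 1.74 = 9.5874
lambda_2 * g_2 = 2.17 * 0.56 = 1.2152
lambda_3 * g_3 = 5.3 * -3.76 = -19.928
lambda_4 * g_4 = 7.25 * -1.62 = -11.745
Total violation = 9.5874 + 1.2152 + 19.928 + 11.745 = 42.4756


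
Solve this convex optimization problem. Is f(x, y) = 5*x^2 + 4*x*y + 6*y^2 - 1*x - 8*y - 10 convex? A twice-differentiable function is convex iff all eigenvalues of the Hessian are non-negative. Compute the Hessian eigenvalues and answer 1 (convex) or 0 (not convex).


The Hessian of f(x,y) = 5*x^2 + 4*x*y + 6*y^2 - 1*x - 8*y - 10 is:
H = [[10, 4], [4, 12]]
Trace = 10 + 12 = 22
Determinant = 10*12 - (4)^2 = 104
Discriminant = (22)^2 - 4*104 = 68.0
Eigenvalues: lambda_1 = 6.8769, lambda_2 = 15.1231
The function is convex.

1


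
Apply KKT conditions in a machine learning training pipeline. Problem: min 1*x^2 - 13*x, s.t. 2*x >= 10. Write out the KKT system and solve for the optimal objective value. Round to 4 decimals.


Step 1: Try lambda = 0 (constraint inactive).
Stationarity: 2*1*x - 13 = 0
x* = 13/(2*1) = 6.5
Check constraint: 2*6.5 = 13.0 >= 10 -- satisfied.
Step 2: Compute optimal value.
f(x*) = 1*6.5^2 - 13*6.5 = -42.25


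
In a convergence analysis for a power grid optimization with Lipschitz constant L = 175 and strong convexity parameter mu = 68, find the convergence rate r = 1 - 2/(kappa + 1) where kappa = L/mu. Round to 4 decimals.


Step 1: Compute the condition number.
kappa = L/mu = 175/68 = 2.5735
Step 2: Compute the convergence rate.
r = 1 - 2/(kappa + 1) = 1 - 2*mu/(L + mu) = (L - mu)/(L + mu) = 107/243 = 0.4403


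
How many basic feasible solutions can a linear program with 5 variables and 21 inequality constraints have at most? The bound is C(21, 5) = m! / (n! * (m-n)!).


Each vertex corresponds to some choice of n active constraints out of m, so the number of vertices is at most C(m, n) = m! / (n!(m-n)!).
m = 21, n = 5
Numerator: 21 * 20 * 19 * 18 * 17
Denominator: 5! = 120
C(21, 5) = 20349


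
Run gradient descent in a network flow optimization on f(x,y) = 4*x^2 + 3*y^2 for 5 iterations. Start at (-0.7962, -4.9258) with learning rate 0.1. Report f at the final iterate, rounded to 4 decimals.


Gradient descent on f(x,y) = 4*x^2 + 3*y^2.
Starting point: (-0.7962, -4.9258), alpha = 0.1
Step 1: grad_x = 2*4*-0.7962 = -6.3696, grad_y = 2*3*-4.9258 = -29.5548
  x_1 = -0.7962 - 0.1*-6.3696 = -0.1592
  y_1 = -4.9258 - 0.1*-29.5548 = -1.9703
Step 2: grad_x = 2*4*-0.1592 = -1.2739, grad_y = 2*3*-1.9703 = -11.8219
  x_2 = -0.1592 - 0.1*-1.2739 = -0.0318
  y_2 = -1.9703 - 0.1*-11.8219 = -0.7881
Step 3: grad_x = 2*4*-0.0318 = -0.2548, grad_y = 2*3*-0.7881 = -4.7288
  x_3 = -0.0318 - 0.1*-0.2548 = -0.0064
  y_3 = -0.7881 - 0.1*-4.7288 = -0.3153
Step 4: grad_x = 2*4*-0.0064 = -0.051, grad_y = 2*3*-0.3153 = -1.8915
  x_4 = -0.0064 - 0.1*-0.051 = -0.0013
  y_4 = -0.3153 - 0.1*-1.8915 = -0.1261
Step 5: grad_x = 2*4*-0.0013 = -0.0102, grad_y = 2*3*-0.1261 = -0.7566
  x_5 = -0.0013 - 0.1*-0.0102 = -0.0003
  y_5 = -0.1261 - 0.1*-0.7566 = -0.0504
f(-0.0003, -0.0504) = 4*(-0.0003)^2 + 3*(-0.0504)^2 = 0.0076


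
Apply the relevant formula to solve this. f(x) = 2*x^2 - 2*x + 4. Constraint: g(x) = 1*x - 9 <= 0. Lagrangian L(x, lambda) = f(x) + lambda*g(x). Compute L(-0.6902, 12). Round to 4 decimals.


Step 1: Evaluate f(x).
f(-0.6902) = 2*(-0.6902)^2 - 2*(-0.6902) + 4 = 6.3332
Step 2: Evaluate g(x).
g(-0.6902) = 1*-0.6902 - 9 = -9.6902
Step 3: Compute Lagrangian.
L = 6.3332 + 12*-9.6902 = -109.9492


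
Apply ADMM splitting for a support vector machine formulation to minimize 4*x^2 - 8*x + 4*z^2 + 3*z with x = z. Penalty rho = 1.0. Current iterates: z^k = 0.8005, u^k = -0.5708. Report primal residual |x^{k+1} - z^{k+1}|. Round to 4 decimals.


ADMM iteration with rho = 1.0, z^k = 0.8005, u^k = -0.5708
Step 1: x-update.
Minimize 4*x^2 - 8*x + (1.0/2)*(x - 0.8005 - 0.5708)^2
FOC: (2*4 + 1.0)*x = 8 + 1.0*(0.8005 + 0.5708)
x^{k+1} = 1.0413
Step 2: z-update.
Minimize 4*z^2 + 3*z + (1.0/2)*(1.0413 - z - 0.5708)^2
FOC: (2*4 + 1.0)*z = -3 + 1.0*(1.0413 - 0.5708)
z^{k+1} = -0.2811
Step 3: u-update.
u^{k+1} = -0.5708 + 1.0413 + 0.2811 = 0.7515
Step 4: Primal residual = |1.0413 + 0.2811| = 1.3223


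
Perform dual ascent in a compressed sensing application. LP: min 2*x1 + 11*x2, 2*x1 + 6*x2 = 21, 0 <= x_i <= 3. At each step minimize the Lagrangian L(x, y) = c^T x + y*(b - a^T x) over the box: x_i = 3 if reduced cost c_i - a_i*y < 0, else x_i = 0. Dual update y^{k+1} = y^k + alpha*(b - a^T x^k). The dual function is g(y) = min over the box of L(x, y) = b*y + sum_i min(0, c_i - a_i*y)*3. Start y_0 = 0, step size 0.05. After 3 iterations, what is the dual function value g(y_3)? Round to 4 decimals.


Dual ascent for LP: min 2*x1 + 11*x2, 2*x1 + 6*x2 = 21, 0 <= x_i <= 3
Step 1: y^k = 0.0, reduced costs: (2.0, 11.0)
  x^k = (0.0, 0.0), subgradient = b - a^T x = 21.0
  y^{k+1} = 0.0 + 0.05*21.0 = 1.05
Step 2: y^k = 1.05, reduced costs: (-0.1, 4.7)
  x^k = (3.0, 0.0), subgradient = b - a^T x = 15.0
  y^{k+1} = 1.05 + 0.05*15.0 = 1.8
Step 3: y^k = 1.8, reduced costs: (-1.6, 0.2)
  x^k = (3.0, 0.0), subgradient = b - a^T x = 15.0
  y^{k+1} = 1.8 + 0.05*15.0 = 2.55
Dual objective at y_3 = 2.55: reduced costs (-3.1, -4.3), box minimizer x = (3.0, 3.0)
g(y_3) = b*y + (c1 - a1*y)*x1 + (c2 - a2*y)*x2 = 21*2.55 + (-3.1)*3.0 + (-4.3)*3.0 = 53.55 - 9.3 - 12.9 = 31.35


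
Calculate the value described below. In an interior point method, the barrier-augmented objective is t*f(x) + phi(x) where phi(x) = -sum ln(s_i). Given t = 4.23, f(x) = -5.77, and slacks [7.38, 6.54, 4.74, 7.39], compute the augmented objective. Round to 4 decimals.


Step 1: Compute log-barrier.
ln values: [1.9988, 1.8779, 1.556, 2.0001]
phi = -(1.9988 + 1.8779 + 1.556 + 2.0001) = -7.4329
Step 2: Compute augmented objective.
t*f(x) = 4.23*-5.77 = -24.4071
Total = -24.4071 - 7.4329 = -31.84


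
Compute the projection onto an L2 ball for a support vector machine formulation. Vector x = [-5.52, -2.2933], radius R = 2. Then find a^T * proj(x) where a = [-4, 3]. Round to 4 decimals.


Step 1: Compute ||x|| (intermediates to 6 decimals).
||x|| = sqrt((-5.52)^2 + (-2.2933)^2) = 5.977426
Step 2: Project.
Since ||x|| > R, scale = R/||x|| = 2/5.977426 = 0.334592, proj(x) = scale * x
proj(x) = [-1.846948, -0.76732]
Step 3: Dot product.
a^T * proj(x) = -4*(-1.846948) + 3*(-0.76732) = 5.0858


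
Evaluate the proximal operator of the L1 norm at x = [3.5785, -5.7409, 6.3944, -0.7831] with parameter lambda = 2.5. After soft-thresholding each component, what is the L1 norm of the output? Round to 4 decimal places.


Soft-thresholding with lambda = 2.5:
prox(3.5785) = sign(3.5785)*max(|3.5785| - 2.5, 0) = 1.0785
prox(-5.7409) = sign(-5.7409)*max(|-5.7409| - 2.5, 0) = -3.2409
prox(6.3944) = sign(6.3944)*max(|6.3944| - 2.5, 0) = 3.8944
prox(-0.7831) = sign(-0.7831)*max(|-0.7831| - 2.5, 0) = 0.0
prox(x) = [1.0785, -3.2409, 3.8944, 0.0]
||prox(x)||_1 = 1.0785 + 3.2409 + 3.8944 + 0.0 = 8.2138


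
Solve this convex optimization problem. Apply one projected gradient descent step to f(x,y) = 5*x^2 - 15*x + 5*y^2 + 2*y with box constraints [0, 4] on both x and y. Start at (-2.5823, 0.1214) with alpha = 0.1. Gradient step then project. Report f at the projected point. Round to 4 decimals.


Step 1: Compute gradient at (-2.5823, 0.1214).
grad_x = 2*5*-2.5823 - 15 = -40.823
grad_y = 2*5*0.1214 + 2 = 3.214
Step 2: Gradient step.
x_raw = -2.5823 - 0.1*-40.823 = 1.5
y_raw = 0.1214 - 0.1*3.214 = -0.2
Step 3: Project onto [0, 4].
x_proj = clip(1.5) = 1.5
y_proj = clip(-0.2) = 0.0
Step 4: Evaluate f.
f(1.5, 0.0) = -11.25


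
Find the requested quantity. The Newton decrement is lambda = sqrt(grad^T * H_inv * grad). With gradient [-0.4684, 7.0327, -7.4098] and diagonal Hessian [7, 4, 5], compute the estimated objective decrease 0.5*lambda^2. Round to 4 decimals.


Step 1: H is diagonal, so H^(-1) * g = [-0.0669, 1.7582, -1.482].
Step 2: g^T H^(-1) g = sum_i g_i^2 / H_ii
  = (-0.4684)^2/7 + (7.0327)^2/4 + (-7.4098)^2/5
  = 0.0313 + 12.3647 + 10.981 = 23.3771
Step 3: Objective decrease = 0.5 * g^T H^(-1) g = 11.6885


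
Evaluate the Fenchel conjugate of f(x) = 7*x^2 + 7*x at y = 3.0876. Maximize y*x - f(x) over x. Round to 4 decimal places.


f*(y) = sup_x {y*x - a*x^2 - b*x} = sup_x {(y-b)*x - a*x^2}
FOC: (y - b) - 2a*x = 0 => x* = (y - b)/(2a)
x* = (3.0876 - 7)/(2*7) = -0.2795
f*(3.0876) = (y-b)^2/(4a) = (3.0876 - 7)^2/(4*7)
= 15.3069/28 = 0.5467


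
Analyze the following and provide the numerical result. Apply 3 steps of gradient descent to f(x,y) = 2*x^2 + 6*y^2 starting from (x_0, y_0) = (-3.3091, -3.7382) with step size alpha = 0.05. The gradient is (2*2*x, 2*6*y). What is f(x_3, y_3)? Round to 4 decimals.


Gradient descent on f(x,y) = 2*x^2 + 6*y^2.
Starting point: (-3.3091, -3.7382), alpha = 0.05
Step 1: grad_x = 2*2*-3.3091 = -13.2364, grad_y = 2*6*-3.7382 = -44.8584
  x_1 = -3.3091 - 0.05*-13.2364 = -2.6473
  y_1 = -3.7382 - 0.05*-44.8584 = -1.4953
Step 2: grad_x = 2*2*-2.6473 = -10.5891, grad_y = 2*6*-1.4953 = -17.9434
  x_2 = -2.6473 - 0.05*-10.5891 = -2.1178
  y_2 = -1.4953 - 0.05*-17.9434 = -0.5981
Step 3: grad_x = 2*2*-2.1178 = -8.4713, grad_y = 2*6*-0.5981 = -7.1773
  x_3 = -2.1178 - 0.05*-8.4713 = -1.6943
  y_3 = -0.5981 - 0.05*-7.1773 = -0.2392
f(-1.6943, -0.2392) = 2*(-1.6943)^2 + 6*(-0.2392)^2 = 6.0845


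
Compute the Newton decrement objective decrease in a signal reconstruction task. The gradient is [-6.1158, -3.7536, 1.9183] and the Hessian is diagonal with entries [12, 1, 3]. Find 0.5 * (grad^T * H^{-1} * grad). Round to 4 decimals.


Step 1: H is diagonal, so H^(-1) * g = [-0.5097, -3.7536, 0.6394].
Step 2: g^T H^(-1) g = sum_i g_i^2 / H_ii
  = (-6.1158)^2/12 + (-3.7536)^2/1 + (1.9183)^2/3
  = 3.1169 + 14.0895 + 1.2266 = 18.4331
Step 3: Objective decrease = 0.5 * g^T H^(-1) g = 9.2165


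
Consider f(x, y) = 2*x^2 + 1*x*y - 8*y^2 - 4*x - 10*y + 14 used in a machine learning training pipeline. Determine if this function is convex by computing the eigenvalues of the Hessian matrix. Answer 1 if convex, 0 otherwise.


The Hessian of f(x,y) = 2*x^2 + 1*x*y - 8*y^2 - 4*x - 10*y + 14 is:
H = [[4, 1], [1, -16]]
Trace = 4 - 16 = -12
Determinant = 4*-16 - (1)^2 = -65
Discriminant = (-12)^2 - 4*-65 = 404.0
Eigenvalues: lambda_1 = -16.0499, lambda_2 = 4.0499
The function is not convex.

0


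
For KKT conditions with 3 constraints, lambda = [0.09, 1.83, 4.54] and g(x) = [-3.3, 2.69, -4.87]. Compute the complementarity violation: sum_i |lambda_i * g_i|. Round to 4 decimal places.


KKT complementary slackness check:
lambda_1 * g_1 = 0.09 * -3.3 = -0.297
lambda_2 * g_2 = 1.83 * 2.69 = 4.9227
lambda_3 * g_3 = 4.54 * -4.87 = -22.1098
Total violation = 0.297 + 4.9227 + 22.1098 = 27.3295


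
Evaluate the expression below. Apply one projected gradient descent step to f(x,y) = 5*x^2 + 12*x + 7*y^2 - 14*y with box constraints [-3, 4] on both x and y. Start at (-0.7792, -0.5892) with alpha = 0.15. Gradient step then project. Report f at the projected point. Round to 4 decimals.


Step 1: Compute gradient at (-0.7792, -0.5892).
grad_x = 2*5*-0.7792 + 12 = 4.208
grad_y = 2*7*-0.5892 - 14 = -22.2488
Step 2: Gradient step.
x_raw = -0.7792 - 0.15*4.208 = -1.4104
y_raw = -0.5892 - 0.15*-22.2488 = 2.7481
Step 3: Project onto [-3, 4].
x_proj = clip(-1.4104) = -1.4104
y_proj = clip(2.7481) = 2.7481
Step 4: Evaluate f.
f(-1.4104, 2.7481) = 7.4128


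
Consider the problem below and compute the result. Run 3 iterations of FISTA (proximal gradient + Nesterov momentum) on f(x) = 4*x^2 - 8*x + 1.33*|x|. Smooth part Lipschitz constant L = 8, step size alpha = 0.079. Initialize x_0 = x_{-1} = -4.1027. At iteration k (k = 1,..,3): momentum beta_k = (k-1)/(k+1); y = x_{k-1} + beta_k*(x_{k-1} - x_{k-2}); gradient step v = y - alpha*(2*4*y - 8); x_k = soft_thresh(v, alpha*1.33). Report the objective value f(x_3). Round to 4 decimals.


FISTA on f(x) = 4*x^2 - 8*x + 1.33*|x|
L = 8, alpha = 0.079
Iteration 1: beta = 0.0, y = -4.1027 + 0.0*(-4.1027 + 4.1027) = -4.1027
  grad(y) = -40.8216, v = y - alpha*grad = -0.8778
  prox(v) = soft_thresh(-0.8778, 0.1051) = -0.7727
Iteration 2: beta = 0.3333, y = -0.7727 + 0.3333*(-0.7727 + 4.1027) = 0.3373
  grad(y) = -5.3019, v = y - alpha*grad = 0.7561
  prox(v) = soft_thresh(0.7561, 0.1051) = 0.651
Iteration 3: beta = 0.5, y = 0.651 + 0.5*(0.651 + 0.7727) = 1.3629
  grad(y) = 2.9034, v = y - alpha*grad = 1.1336
  prox(v) = soft_thresh(1.1336, 0.1051) = 1.0285
f(x_3) = 4*1.0285^2 - 8*1.0285 + 1.33*|1.0285| = -2.6289


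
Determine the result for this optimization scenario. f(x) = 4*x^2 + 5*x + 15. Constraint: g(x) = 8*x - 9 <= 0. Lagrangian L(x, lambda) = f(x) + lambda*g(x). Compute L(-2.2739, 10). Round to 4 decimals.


Step 1: Evaluate f(x).
f(-2.2739) = 4*(-2.2739)^2 + 5*(-2.2739) + 15 = 24.313
Step 2: Evaluate g(x).
g(-2.2739) = 8*-2.2739 - 9 = -27.1912
Step 3: Compute Lagrangian.
L = 24.313 + 10*-27.1912 = -247.599


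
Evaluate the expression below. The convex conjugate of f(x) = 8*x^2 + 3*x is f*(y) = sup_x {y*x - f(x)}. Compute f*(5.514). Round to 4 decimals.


f*(y) = sup_x {y*x - a*x^2 - b*x} = sup_x {(y-b)*x - a*x^2}
FOC: (y - b) - 2a*x = 0 => x* = (y - b)/(2a)
x* = (5.514 - 3)/(2*8) = 0.1571
f*(5.514) = (y-b)^2/(4a) = (5.514 - 3)^2/(4*8)
= 6.3202/32 = 0.1975


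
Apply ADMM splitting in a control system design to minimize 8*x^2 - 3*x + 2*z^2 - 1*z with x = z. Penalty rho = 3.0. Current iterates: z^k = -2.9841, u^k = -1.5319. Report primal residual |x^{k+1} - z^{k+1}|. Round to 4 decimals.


ADMM iteration with rho = 3.0, z^k = -2.9841, u^k = -1.5319
Step 1: x-update.
Minimize 8*x^2 - 3*x + (3.0/2)*(x + 2.9841 - 1.5319)^2
FOC: (2*8 + 3.0)*x = 3 + 3.0*(-2.9841 + 1.5319)
x^{k+1} = -0.0714
Step 2: z-update.
Minimize 2*z^2 - 1*z + (3.0/2)*(-0.0714 - z - 1.5319)^2
FOC: (2*2 + 3.0)*z = 1 + 3.0*(-0.0714 - 1.5319)
z^{k+1} = -0.5443
Step 3: u-update.
u^{k+1} = -1.5319 - 0.0714 + 0.5443 = -1.059
Step 4: Primal residual = |-0.0714 + 0.5443| = 0.4729


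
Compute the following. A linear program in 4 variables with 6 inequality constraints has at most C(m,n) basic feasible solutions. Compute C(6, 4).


Each vertex corresponds to some choice of n active constraints out of m, so the number of vertices is at most C(m, n) = m! / (n!(m-n)!).
m = 6, n = 4
Numerator: 6 * 5 * 4 * 3
Denominator: 4! = 24
C(6, 4) = 15


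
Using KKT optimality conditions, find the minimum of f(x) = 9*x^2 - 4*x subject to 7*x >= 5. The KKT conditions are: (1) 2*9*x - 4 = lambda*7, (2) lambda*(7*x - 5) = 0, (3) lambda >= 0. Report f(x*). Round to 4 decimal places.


Step 1: Try lambda = 0 (constraint inactive).
x_unc = 4/(2*9) = 0.2222
Check: 7*0.2222 = 1.5554 < 5 -- violated!
Step 2: Constraint must be active: 7*x = 5
x* = 5/7 = 0.7143 (rounded; the exact value 5/7 is used below)
lambda = (2*9*(5/7) - 4)/7 = 1.2653
Step 3: Compute optimal value.
f(x*) = 9*(5/7)^2 - 4*(5/7) = 1.7347


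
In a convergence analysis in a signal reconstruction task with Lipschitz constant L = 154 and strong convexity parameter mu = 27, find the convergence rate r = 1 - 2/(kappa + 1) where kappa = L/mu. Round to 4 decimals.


Step 1: Compute the condition number.
kappa = L/mu = 154/27 = 5.7037
Step 2: Compute the convergence rate.
r = 1 - 2/(kappa + 1) = 1 - 2*mu/(L + mu) = (L - mu)/(L + mu) = 127/181 = 0.7017


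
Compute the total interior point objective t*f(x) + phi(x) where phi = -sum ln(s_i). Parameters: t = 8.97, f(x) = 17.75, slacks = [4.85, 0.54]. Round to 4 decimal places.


Step 1: Compute log-barrier.
ln values: [1.579, -0.6162]
phi = -(1.579 - 0.6162) = -0.9628
Step 2: Compute augmented objective.
t*f(x) = 8.97*17.75 = 159.2175
Total = 159.2175 - 0.9628 = 158.2547


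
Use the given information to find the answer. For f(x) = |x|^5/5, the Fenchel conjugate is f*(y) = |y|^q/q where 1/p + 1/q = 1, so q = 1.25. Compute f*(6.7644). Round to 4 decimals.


The conjugate exponent q satisfies 1/p + 1/q = 1.
p = 5, so q = 5/(5 - 1) = 1.25
|y|^q = 6.7644^1.25 = 10.909
f*(6.7644) = 10.909 / 1.25 = 8.7272


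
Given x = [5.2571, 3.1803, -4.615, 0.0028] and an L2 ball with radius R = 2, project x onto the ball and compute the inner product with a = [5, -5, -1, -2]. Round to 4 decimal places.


Step 1: Compute ||x|| (intermediates to 6 decimals).
||x|| = sqrt(5.2571^2 + 3.1803^2 + (-4.615)^2 + 0.0028^2) = 7.684376
Step 2: Project.
Since ||x|| > R, scale = R/||x|| = 2/7.684376 = 0.260268, proj(x) = scale * x
proj(x) = [1.368255, 0.82773, -1.201137, 0.000729]
Step 3: Dot product.
a^T * proj(x) = 5*1.368255 - 5*0.82773 - 1*(-1.201137) - 2*0.000729 = 3.9023


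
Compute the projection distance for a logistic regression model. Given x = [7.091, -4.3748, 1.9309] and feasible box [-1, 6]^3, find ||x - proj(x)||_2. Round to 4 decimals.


Project each component onto [-1, 6].
clip(7.091) = 6.0, clip(-4.3748) = -1.0, clip(1.9309) = 1.9309
Projection = [6.0, -1.0, 1.9309]
Squared diffs: [1.1903, 11.3893, 0.0]
Distance = sqrt(12.5796) = 3.5468


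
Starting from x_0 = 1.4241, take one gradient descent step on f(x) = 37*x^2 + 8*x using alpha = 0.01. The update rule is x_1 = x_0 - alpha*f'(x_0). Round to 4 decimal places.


We compute the gradient at x_0 and apply the update.
f'(x) = 74*x + 8
f'(1.4241) = 74*1.4241 + 8 = 113.3834
x_1 = 1.4241 - 0.01*113.3834 = 0.2903


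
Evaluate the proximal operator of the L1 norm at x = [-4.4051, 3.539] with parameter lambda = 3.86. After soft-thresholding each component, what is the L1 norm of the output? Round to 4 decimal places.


Soft-thresholding with lambda = 3.86:
prox(-4.4051) = sign(-4.4051)*max(|-4.4051| - 3.86, 0) = -0.5451
prox(3.539) = sign(3.539)*max(|3.539| - 3.86, 0) = 0.0
prox(x) = [-0.5451, 0.0]
||prox(x)||_1 = 0.5451 + 0.0 = 0.5451


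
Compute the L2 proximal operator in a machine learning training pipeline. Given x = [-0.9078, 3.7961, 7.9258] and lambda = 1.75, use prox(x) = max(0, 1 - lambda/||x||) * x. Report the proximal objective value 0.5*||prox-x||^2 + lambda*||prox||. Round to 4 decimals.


Step 1: Compute ||x||.
||x|| = 8.8347
Step 2: Compute scaling factor.
scale = max(0, 1 - 1.75/8.8347) = 0.8019
Step 3: prox(x) = [-0.728, 3.0442, 6.3558]
||prox(x)|| = 7.0847
Step 4: Proximal objective.
0.5*||prox-x||^2 = 1.5313
lambda*||prox|| = 12.3982
Total = 13.9296


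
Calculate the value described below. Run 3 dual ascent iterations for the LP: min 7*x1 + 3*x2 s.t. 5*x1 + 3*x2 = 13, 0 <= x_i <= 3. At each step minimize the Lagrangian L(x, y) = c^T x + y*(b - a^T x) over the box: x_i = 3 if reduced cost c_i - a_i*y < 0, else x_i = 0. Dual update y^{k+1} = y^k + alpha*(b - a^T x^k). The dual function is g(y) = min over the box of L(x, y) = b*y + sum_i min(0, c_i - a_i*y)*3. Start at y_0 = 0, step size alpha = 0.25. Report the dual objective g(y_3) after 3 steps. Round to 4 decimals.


Dual ascent for LP: min 7*x1 + 3*x2, 5*x1 + 3*x2 = 13, 0 <= x_i <= 3
Step 1: y^k = 0.0, reduced costs: (7.0, 3.0)
  x^k = (0.0, 0.0), subgradient = b - a^T x = 13.0
  y^{k+1} = 0.0 + 0.25*13.0 = 3.25
Step 2: y^k = 3.25, reduced costs: (-9.25, -6.75)
  x^k = (3.0, 3.0), subgradient = b - a^T x = -11.0
  y^{k+1} = 3.25 + 0.25*-11.0 = 0.5
Step 3: y^k = 0.5, reduced costs: (4.5, 1.5)
  x^k = (0.0, 0.0), subgradient = b - a^T x = 13.0
  y^{k+1} = 0.5 + 0.25*13.0 = 3.75
Dual objective at y_3 = 3.75: reduced costs (-11.75, -8.25), box minimizer x = (3.0, 3.0)
g(y_3) = b*y + (c1 - a1*y)*x1 + (c2 - a2*y)*x2 = 13*3.75 + (-11.75)*3.0 + (-8.25)*3.0 = 48.75 - 35.25 - 24.75 = -11.25


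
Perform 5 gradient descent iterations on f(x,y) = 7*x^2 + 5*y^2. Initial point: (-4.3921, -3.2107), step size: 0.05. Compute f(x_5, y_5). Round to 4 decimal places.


Gradient descent on f(x,y) = 7*x^2 + 5*y^2.
Starting point: (-4.3921, -3.2107), alpha = 0.05
Step 1: grad_x = 2*7*-4.3921 = -61.4894, grad_y = 2*5*-3.2107 = -32.107
  x_1 = -4.3921 - 0.05*-61.4894 = -1.3176
  y_1 = -3.2107 - 0.05*-32.107 = -1.6054
Step 2: grad_x = 2*7*-1.3176 = -18.4468, grad_y = 2*5*-1.6054 = -16.0535
  x_2 = -1.3176 - 0.05*-18.4468 = -0.3953
  y_2 = -1.6054 - 0.05*-16.0535 = -0.8027
Step 3: grad_x = 2*7*-0.3953 = -5.534, grad_y = 2*5*-0.8027 = -8.0268
  x_3 = -0.3953 - 0.05*-5.534 = -0.1186
  y_3 = -0.8027 - 0.05*-8.0268 = -0.4013
Step 4: grad_x = 2*7*-0.1186 = -1.6602, grad_y = 2*5*-0.4013 = -4.0134
  x_4 = -0.1186 - 0.05*-1.6602 = -0.0356
  y_4 = -0.4013 - 0.05*-4.0134 = -0.2007
Step 5: grad_x = 2*7*-0.0356 = -0.4981, grad_y = 2*5*-0.2007 = -2.0067
  x_5 = -0.0356 - 0.05*-0.4981 = -0.0107
  y_5 = -0.2007 - 0.05*-2.0067 = -0.1003
f(-0.0107, -0.1003) = 7*(-0.0107)^2 + 5*(-0.1003)^2 = 0.0511


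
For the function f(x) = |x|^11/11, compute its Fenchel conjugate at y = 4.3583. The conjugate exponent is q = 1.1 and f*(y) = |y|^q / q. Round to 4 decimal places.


The conjugate exponent q satisfies 1/p + 1/q = 1.
p = 11, so q = 11/(11 - 1) = 1.1
|y|^q = 4.3583^1.1 = 5.0495
f*(4.3583) = 5.0495 / 1.1 = 4.5905


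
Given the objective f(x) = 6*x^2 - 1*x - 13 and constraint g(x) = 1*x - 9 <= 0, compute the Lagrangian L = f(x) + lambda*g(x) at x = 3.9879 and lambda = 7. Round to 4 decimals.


Step 1: Evaluate f(x).
f(3.9879) = 6*3.9879^2 - 1*3.9879 - 13 = 78.4322
Step 2: Evaluate g(x).
g(3.9879) = 1*3.9879 - 9 = -5.0121
Step 3: Compute Lagrangian.
L = 78.4322 + 7*-5.0121 = 43.3475


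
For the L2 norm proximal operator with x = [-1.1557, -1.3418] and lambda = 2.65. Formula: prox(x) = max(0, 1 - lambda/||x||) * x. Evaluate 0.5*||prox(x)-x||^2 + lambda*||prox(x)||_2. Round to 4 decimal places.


Step 1: Compute ||x||.
||x|| = 1.7709
Step 2: Compute scaling factor.
scale = max(0, 1 - 2.65/1.7709) = 0.0
Step 3: prox(x) = [-0.0, -0.0]
||prox(x)|| = 0.0
Step 4: Proximal objective.
0.5*||prox-x||^2 = 1.568
lambda*||prox|| = 0.0
Total = 1.568


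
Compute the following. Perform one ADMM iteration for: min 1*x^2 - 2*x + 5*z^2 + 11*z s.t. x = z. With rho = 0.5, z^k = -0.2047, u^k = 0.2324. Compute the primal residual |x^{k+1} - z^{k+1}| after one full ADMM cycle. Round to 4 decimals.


ADMM iteration with rho = 0.5, z^k = -0.2047, u^k = 0.2324
Step 1: x-update.
Minimize 1*x^2 - 2*x + (0.5/2)*(x + 0.2047 + 0.2324)^2
FOC: (2*1 + 0.5)*x = 2 + 0.5*(-0.2047 - 0.2324)
x^{k+1} = 0.7126
Step 2: z-update.
Minimize 5*z^2 + 11*z + (0.5/2)*(0.7126 - z + 0.2324)^2
FOC: (2*5 + 0.5)*z = -11 + 0.5*(0.7126 + 0.2324)
z^{k+1} = -1.0026
Step 3: u-update.
u^{k+1} = 0.2324 + 0.7126 + 1.0026 = 1.9476
Step 4: Primal residual = |0.7126 + 1.0026| = 1.7152


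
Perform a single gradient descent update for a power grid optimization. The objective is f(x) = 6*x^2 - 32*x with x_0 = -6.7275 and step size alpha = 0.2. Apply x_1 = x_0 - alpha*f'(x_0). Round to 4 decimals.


We compute the gradient at x_0 and apply the update.
f'(x) = 12*x - 32
f'(-6.7275) = 12*-6.7275 - 32 = -112.73
x_1 = -6.7275 - 0.2*-112.73 = 15.8185


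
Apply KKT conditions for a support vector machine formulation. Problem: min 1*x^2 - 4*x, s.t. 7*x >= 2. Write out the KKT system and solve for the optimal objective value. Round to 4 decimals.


Step 1: Try lambda = 0 (constraint inactive).
Stationarity: 2*1*x - 4 = 0
x* = 4/(2*1) = 2.0
Check constraint: 7*2.0 = 14.0 >= 2 -- satisfied.
Step 2: Compute optimal value.
f(x*) = 1*2.0^2 - 4*2.0 = -4.0


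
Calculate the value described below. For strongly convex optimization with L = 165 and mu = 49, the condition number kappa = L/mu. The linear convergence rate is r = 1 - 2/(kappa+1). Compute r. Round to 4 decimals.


Step 1: Compute the condition number.
kappa = L/mu = 165/49 = 3.3673
Step 2: Compute the convergence rate.
r = 1 - 2/(kappa + 1) = 1 - 2*mu/(L + mu) = (L - mu)/(L + mu) = 116/214 = 0.5421


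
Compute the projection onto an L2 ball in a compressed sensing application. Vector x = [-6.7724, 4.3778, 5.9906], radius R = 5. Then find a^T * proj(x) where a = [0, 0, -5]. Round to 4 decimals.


Step 1: Compute ||x|| (intermediates to 6 decimals).
||x|| = sqrt((-6.7724)^2 + 4.3778^2 + 5.9906^2) = 10.045786
Step 2: Project.
Since ||x|| > R, scale = R/||x|| = 5/10.045786 = 0.497721, proj(x) = scale * x
proj(x) = [-3.370766, 2.178923, 2.981647]
Step 3: Dot product.
a^T * proj(x) = 0*(-3.370766) + 0*2.178923 - 5*2.981647 = -14.9082


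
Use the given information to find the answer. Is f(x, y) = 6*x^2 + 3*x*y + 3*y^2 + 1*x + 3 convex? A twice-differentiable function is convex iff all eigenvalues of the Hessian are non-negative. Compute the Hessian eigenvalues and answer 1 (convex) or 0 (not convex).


The Hessian of f(x,y) = 6*x^2 + 3*x*y + 3*y^2 + 1*x + 3 is:
H = [[12, 3], [3, 6]]
Trace = 12 + 6 = 18
Determinant = 12*6 - (3)^2 = 63
Discriminant = (18)^2 - 4*63 = 72.0
Eigenvalues: lambda_1 = 4.7574, lambda_2 = 13.2426
The function is convex.

1


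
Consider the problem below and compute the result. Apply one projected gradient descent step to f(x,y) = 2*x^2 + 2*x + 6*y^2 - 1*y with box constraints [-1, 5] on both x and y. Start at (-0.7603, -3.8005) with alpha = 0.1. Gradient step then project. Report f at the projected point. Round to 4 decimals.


Step 1: Compute gradient at (-0.7603, -3.8005).
grad_x = 2*2*-0.7603 + 2 = -1.0412
grad_y = 2*6*-3.8005 - 1 = -46.606
Step 2: Gradient step.
x_raw = -0.7603 - 0.1*-1.0412 = -0.6562
y_raw = -3.8005 - 0.1*-46.606 = 0.8601
Step 3: Project onto [-1, 5].
x_proj = clip(-0.6562) = -0.6562
y_proj = clip(0.8601) = 0.8601
Step 4: Evaluate f.
f(-0.6562, 0.8601) = 3.1273


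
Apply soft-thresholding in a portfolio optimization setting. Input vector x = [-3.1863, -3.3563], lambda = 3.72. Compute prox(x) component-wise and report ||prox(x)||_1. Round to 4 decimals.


Soft-thresholding with lambda = 3.72:
prox(-3.1863) = sign(-3.1863)*max(|-3.1863| - 3.72, 0) = 0.0
prox(-3.3563) = sign(-3.3563)*max(|-3.3563| - 3.72, 0) = 0.0
prox(x) = [0.0, 0.0]
||prox(x)||_1 = 0.0 + 0.0 = 0.0
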